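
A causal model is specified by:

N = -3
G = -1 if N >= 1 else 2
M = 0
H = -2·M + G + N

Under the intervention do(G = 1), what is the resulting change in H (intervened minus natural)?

-1

The intervention breaks the incoming arrows to G: G = -1 if N >= 1 else 2 no longer applies, and G = 1.
H = -2·M + G + N  [with M=0, G=1, N=-3]  = -2
Without intervention: G = -1 if N >= 1 else 2  [with N=-3]  = 2; H = -2·M + G + N  [with M=0, G=2, N=-3]  = -1.
Change = -2 − (-1) = -1.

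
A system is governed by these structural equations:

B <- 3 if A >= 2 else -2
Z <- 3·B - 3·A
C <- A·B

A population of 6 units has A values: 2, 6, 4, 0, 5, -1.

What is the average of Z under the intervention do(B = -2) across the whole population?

-14

The intervention sets B=-2 in all 6 units regardless of A. Recomputing Z per unit gives -12, -24, -18, -6, -21, -3; average -14.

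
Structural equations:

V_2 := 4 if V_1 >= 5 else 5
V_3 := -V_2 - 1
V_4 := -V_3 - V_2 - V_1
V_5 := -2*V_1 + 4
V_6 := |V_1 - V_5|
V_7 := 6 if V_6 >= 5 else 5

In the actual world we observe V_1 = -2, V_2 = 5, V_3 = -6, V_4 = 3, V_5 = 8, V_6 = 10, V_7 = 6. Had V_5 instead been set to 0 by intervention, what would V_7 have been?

Under do(V_5=0), the mechanism V_5 := -2*V_1 + 4 is discarded; V_5 is fixed at 0.
V_6 = |V_1 - V_5|  [with V_1=-2, V_5=0]  = 2
V_7 = 6 if V_6 >= 5 else 5  [with V_6=2]  = 5

5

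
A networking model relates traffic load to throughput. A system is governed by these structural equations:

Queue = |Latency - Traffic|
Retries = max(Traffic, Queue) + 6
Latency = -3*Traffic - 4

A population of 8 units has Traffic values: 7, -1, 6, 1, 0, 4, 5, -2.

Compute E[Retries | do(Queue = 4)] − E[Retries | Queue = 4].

0.75

Every unit gets Queue=4 under the intervention. Retries values become 13, 10, 12, 10, 10, 10, 11, 10; E[Retries|do(Queue=4)] = 10.75.
Conditioning on Queue=4 selects the 2 unit(s) with Traffic ∈ {0, -2}. Their Retries values: 10, 10. Mean = 10.
Difference = 10.75 − 10 = 0.75.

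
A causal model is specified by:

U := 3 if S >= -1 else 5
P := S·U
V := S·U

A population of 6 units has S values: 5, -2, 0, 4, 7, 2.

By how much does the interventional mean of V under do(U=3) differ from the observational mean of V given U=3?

Under do(U=3), U's equation is replaced by U=3 for every unit. Per-unit V: 15, -6, 0, 12, 21, 6. Mean = 8.
Conditioning on U=3 selects the 5 unit(s) with S ∈ {5, 0, 4, 7, 2}. Their V values: 15, 0, 12, 21, 6. Mean = 10.8.
Difference = 8 − 10.8 = -2.8.

-2.8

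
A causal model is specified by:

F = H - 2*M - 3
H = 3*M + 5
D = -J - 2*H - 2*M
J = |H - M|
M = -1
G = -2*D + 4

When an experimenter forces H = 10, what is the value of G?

62

do(H=10) replaces the equation H = 3*M + 5 with the constant H = 10.
J = |H - M|  [with H=10, M=-1]  = 11
D = -J - 2*H - 2*M  [with J=11, H=10, M=-1]  = -29
G = -2*D + 4  [with D=-29]  = 62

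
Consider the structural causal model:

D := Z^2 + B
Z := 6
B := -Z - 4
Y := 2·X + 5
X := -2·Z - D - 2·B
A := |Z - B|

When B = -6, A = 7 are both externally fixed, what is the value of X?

-30

The joint intervention fixes B = -6, A = 7, removing each variable's own equation.
D = Z^2 + B  [with Z=6, B=-6]  = 30
X = -2·Z - D - 2·B  [with Z=6, D=30, B=-6]  = -30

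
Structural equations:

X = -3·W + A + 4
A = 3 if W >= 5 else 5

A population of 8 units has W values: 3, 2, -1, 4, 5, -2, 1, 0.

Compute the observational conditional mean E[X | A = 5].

6

Observing A=5 restricts to units where A's equation naturally yields 5: W ∈ {3, 2, -1, 4, -2, 1, 0}. In that subpopulation X = 0, 3, 12, -3, 15, 6, 9, mean 6.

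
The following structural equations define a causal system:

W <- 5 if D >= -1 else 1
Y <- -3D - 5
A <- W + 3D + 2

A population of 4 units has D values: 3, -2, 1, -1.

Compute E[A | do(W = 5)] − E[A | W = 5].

do(W=5) breaks W's dependence on D. With W=5 fixed, A across the units is 16, 1, 10, 4, mean 7.75.
Observing W=5 restricts to units where W's equation naturally yields 5: D ∈ {3, 1, -1}. In that subpopulation A = 16, 10, 4, mean 10.
Difference = 7.75 − 10 = -2.25.

-2.25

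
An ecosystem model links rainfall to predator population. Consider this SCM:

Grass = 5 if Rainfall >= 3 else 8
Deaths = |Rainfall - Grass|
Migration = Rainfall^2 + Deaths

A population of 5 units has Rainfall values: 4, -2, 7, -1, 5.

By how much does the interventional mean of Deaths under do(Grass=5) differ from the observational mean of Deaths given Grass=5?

do(Grass=5) breaks Grass's dependence on Rainfall. With Grass=5 fixed, Deaths across the units is 1, 7, 2, 6, 0, mean 3.2.
Conditioning on Grass=5 selects the 3 unit(s) with Rainfall ∈ {4, 7, 5}. Their Deaths values: 1, 2, 0. Mean = 1.
Difference = 3.2 − 1 = 2.2.

2.2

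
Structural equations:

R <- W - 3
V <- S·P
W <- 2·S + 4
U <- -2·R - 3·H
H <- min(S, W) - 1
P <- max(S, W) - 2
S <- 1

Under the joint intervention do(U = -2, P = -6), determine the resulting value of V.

-6

Under do(U = -2, P = -6), each intervened variable's structural equation is replaced by its fixed value.
V = S·P  [with S=1, P=-6]  = -6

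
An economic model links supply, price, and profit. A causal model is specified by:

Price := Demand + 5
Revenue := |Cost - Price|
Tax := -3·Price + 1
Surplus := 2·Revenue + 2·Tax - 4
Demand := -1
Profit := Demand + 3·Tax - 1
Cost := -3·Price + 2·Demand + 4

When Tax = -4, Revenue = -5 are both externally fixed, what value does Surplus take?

-22

Setting Tax = -4, Revenue = -5 by intervention discards those variables' equations.
Surplus = 2·Revenue + 2·Tax - 4  [with Revenue=-5, Tax=-4]  = -22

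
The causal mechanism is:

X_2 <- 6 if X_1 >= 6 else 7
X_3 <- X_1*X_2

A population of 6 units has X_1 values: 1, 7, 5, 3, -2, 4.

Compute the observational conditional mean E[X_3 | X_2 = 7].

15.4

Observing X_2=7 restricts to units where X_2's equation naturally yields 7: X_1 ∈ {1, 5, 3, -2, 4}. In that subpopulation X_3 = 7, 35, 21, -14, 28, mean 15.4.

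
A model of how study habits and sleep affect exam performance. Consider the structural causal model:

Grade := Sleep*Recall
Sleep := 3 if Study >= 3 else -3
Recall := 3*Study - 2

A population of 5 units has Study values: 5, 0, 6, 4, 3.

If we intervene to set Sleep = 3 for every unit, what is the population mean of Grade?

do(Sleep=3) breaks Sleep's dependence on Study. With Sleep=3 fixed, Grade across the units is 39, -6, 48, 30, 21, mean 26.4.

26.4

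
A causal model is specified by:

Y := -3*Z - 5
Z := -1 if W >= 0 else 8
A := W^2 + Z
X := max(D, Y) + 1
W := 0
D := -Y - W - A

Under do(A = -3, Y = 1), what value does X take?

3

The joint intervention fixes A = -3, Y = 1, removing each variable's own equation.
D = -Y - W - A  [with Y=1, W=0, A=-3]  = 2
X = max(D, Y) + 1  [with D=2, Y=1]  = 3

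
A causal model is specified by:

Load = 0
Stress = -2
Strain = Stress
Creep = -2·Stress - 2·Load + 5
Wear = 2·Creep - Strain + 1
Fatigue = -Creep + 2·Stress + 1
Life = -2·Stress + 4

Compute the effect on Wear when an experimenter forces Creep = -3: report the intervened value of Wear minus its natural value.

-24

Intervening sets Creep = -3 and removes its equation (Creep = -2·Stress - 2·Load + 5).
Strain = Stress  [with Stress=-2]  = -2
Wear = 2·Creep - Strain + 1  [with Creep=-3, Strain=-2]  = -3
Without intervention: Strain = Stress  [with Stress=-2]  = -2; Creep = -2·Stress - 2·Load + 5  [with Stress=-2, Load=0]  = 9; Wear = 2·Creep - Strain + 1  [with Creep=9, Strain=-2]  = 21.
Change = -3 − 21 = -24.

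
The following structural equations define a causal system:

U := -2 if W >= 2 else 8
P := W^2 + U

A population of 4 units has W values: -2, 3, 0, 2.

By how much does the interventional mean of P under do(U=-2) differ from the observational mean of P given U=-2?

The intervention sets U=-2 in all 4 units regardless of W. Recomputing P per unit gives 2, 7, -2, 2; average 2.25.
Observing U=-2 restricts to units where U's equation naturally yields -2: W ∈ {3, 2}. In that subpopulation P = 7, 2, mean 4.5.
Difference = 2.25 − 4.5 = -2.25.

-2.25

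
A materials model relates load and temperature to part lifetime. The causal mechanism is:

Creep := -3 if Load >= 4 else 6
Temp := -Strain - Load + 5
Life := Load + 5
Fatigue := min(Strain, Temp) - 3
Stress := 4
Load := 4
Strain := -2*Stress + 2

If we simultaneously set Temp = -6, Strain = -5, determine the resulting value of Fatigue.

The joint intervention fixes Temp = -6, Strain = -5, removing each variable's own equation.
Fatigue = min(Strain, Temp) - 3  [with Strain=-5, Temp=-6]  = -9

-9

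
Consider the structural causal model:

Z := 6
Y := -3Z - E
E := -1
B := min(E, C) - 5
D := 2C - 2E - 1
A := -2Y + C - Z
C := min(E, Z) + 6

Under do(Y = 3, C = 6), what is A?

-6

The joint intervention fixes Y = 3, C = 6, removing each variable's own equation.
A = -2Y + C - Z  [with Y=3, C=6, Z=6]  = -6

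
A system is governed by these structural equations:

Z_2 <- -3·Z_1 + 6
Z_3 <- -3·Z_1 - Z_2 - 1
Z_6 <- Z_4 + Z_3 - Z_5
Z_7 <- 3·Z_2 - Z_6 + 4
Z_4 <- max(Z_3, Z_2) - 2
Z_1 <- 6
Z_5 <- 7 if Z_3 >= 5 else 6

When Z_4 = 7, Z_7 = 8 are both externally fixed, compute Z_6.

-6

The joint intervention fixes Z_4 = 7, Z_7 = 8, removing each variable's own equation.
Z_2 = -3·Z_1 + 6  [with Z_1=6]  = -12
Z_3 = -3·Z_1 - Z_2 - 1  [with Z_1=6, Z_2=-12]  = -7
Z_5 = 7 if Z_3 >= 5 else 6  [with Z_3=-7]  = 6
Z_6 = Z_4 + Z_3 - Z_5  [with Z_4=7, Z_3=-7, Z_5=6]  = -6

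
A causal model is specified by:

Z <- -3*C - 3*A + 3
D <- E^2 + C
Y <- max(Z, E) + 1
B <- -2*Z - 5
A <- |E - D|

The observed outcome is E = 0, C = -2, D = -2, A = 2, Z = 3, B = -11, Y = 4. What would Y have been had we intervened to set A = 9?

1

The intervention breaks the incoming arrows to A: A <- |E - D| no longer applies, and A = 9.
Z = -3*C - 3*A + 3  [with C=-2, A=9]  = -18
Y = max(Z, E) + 1  [with Z=-18, E=0]  = 1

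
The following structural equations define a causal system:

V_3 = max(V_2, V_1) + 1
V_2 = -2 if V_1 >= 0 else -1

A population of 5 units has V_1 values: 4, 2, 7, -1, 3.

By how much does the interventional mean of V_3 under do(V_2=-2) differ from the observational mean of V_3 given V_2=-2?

Every unit gets V_2=-2 under the intervention. V_3 values become 5, 3, 8, 0, 4; E[V_3|do(V_2=-2)] = 4.
Observing V_2=-2 restricts to units where V_2's equation naturally yields -2: V_1 ∈ {4, 2, 7, 3}. In that subpopulation V_3 = 5, 3, 8, 4, mean 5.
Difference = 4 − 5 = -1.

-1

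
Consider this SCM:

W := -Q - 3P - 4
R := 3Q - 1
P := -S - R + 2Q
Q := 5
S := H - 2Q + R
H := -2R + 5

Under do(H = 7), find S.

11

The intervention breaks the incoming arrows to H: H := -2R + 5 no longer applies, and H = 7.
R = 3Q - 1  [with Q=5]  = 14
S = H - 2Q + R  [with H=7, Q=5, R=14]  = 11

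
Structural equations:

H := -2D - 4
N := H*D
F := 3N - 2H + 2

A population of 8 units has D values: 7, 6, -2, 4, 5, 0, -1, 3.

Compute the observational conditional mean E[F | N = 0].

6

Observing N=0 restricts to units where N's equation naturally yields 0: D ∈ {-2, 0}. In that subpopulation F = 2, 10, mean 6.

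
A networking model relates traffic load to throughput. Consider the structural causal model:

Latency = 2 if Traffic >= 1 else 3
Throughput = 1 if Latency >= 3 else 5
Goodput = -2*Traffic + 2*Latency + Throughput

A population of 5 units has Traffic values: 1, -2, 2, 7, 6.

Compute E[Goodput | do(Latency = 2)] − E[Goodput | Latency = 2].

2.4

Under do(Latency=2), Latency's equation is replaced by Latency=2 for every unit. Per-unit Goodput: 7, 13, 5, -5, -3. Mean = 3.4.
Observing Latency=2 restricts to units where Latency's equation naturally yields 2: Traffic ∈ {1, 2, 7, 6}. In that subpopulation Goodput = 7, 5, -5, -3, mean 1.
Difference = 3.4 − 1 = 2.4.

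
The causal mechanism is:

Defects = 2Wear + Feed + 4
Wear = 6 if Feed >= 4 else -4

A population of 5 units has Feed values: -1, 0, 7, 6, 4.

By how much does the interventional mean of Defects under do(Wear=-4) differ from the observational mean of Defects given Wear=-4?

3.7

Under do(Wear=-4), Wear's equation is replaced by Wear=-4 for every unit. Per-unit Defects: -5, -4, 3, 2, 0. Mean = -0.8.
Conditioning on Wear=-4 selects the 2 unit(s) with Feed ∈ {-1, 0}. Their Defects values: -5, -4. Mean = -4.5.
Difference = -0.8 − (-4.5) = 3.7.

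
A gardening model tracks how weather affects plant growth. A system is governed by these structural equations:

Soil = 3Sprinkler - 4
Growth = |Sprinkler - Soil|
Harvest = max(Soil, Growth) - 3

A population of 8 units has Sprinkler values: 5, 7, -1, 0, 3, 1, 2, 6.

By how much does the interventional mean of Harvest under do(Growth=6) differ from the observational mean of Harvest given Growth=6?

Under do(Growth=6), Growth's equation is replaced by Growth=6 for every unit. Per-unit Harvest: 8, 14, 3, 3, 3, 3, 3, 11. Mean = 6.
E[Harvest|Growth=6] averages over only the 2 units with Growth=6 (Sprinkler = 5, -1): Harvest = 8, 3, mean 5.5.
Difference = 6 − 5.5 = 0.5.

0.5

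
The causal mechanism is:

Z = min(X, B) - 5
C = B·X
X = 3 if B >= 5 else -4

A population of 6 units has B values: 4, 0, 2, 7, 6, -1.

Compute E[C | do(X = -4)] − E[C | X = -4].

Under do(X=-4), X's equation is replaced by X=-4 for every unit. Per-unit C: -16, 0, -8, -28, -24, 4. Mean = -12.
Observing X=-4 restricts to units where X's equation naturally yields -4: B ∈ {4, 0, 2, -1}. In that subpopulation C = -16, 0, -8, 4, mean -5.
Difference = -12 − (-5) = -7.

-7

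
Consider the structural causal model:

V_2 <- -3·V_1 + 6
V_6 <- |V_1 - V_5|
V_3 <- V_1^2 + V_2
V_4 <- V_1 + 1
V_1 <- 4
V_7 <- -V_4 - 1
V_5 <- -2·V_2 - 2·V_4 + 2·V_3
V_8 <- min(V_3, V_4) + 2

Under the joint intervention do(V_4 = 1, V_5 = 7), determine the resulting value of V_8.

The joint intervention fixes V_4 = 1, V_5 = 7, removing each variable's own equation.
V_2 = -3·V_1 + 6  [with V_1=4]  = -6
V_3 = V_1^2 + V_2  [with V_1=4, V_2=-6]  = 10
V_8 = min(V_3, V_4) + 2  [with V_3=10, V_4=1]  = 3

3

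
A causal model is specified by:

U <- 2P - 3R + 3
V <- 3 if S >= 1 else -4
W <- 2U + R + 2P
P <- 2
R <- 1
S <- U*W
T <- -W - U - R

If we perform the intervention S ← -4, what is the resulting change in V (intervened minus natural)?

-7

Under do(S=-4), the mechanism S <- U*W is discarded; S is fixed at -4.
V = 3 if S >= 1 else -4  [with S=-4]  = -4
Without intervention: U = 2P - 3R + 3  [with P=2, R=1]  = 4; W = 2U + R + 2P  [with U=4, R=1, P=2]  = 13; S = U*W  [with U=4, W=13]  = 52; V = 3 if S >= 1 else -4  [with S=52]  = 3.
Change = -4 − 3 = -7.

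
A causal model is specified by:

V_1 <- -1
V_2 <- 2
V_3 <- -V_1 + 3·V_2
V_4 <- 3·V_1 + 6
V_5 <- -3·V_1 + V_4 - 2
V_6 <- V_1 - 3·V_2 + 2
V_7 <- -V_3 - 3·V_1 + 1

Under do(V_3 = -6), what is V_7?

10

The intervention breaks the incoming arrows to V_3: V_3 <- -V_1 + 3·V_2 no longer applies, and V_3 = -6.
V_7 = -V_3 - 3·V_1 + 1  [with V_3=-6, V_1=-1]  = 10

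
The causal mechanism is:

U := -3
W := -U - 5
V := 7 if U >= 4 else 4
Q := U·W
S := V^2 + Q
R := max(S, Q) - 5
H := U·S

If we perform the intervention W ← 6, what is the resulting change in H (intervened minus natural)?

72

Under do(W=6), the mechanism W := -U - 5 is discarded; W is fixed at 6.
V = 7 if U >= 4 else 4  [with U=-3]  = 4
Q = U·W  [with U=-3, W=6]  = -18
S = V^2 + Q  [with V=4, Q=-18]  = -2
H = U·S  [with U=-3, S=-2]  = 6
Without intervention: W = -U - 5  [with U=-3]  = -2; V = 7 if U >= 4 else 4  [with U=-3]  = 4; Q = U·W  [with U=-3, W=-2]  = 6; S = V^2 + Q  [with V=4, Q=6]  = 22; H = U·S  [with U=-3, S=22]  = -66.
Change = 6 − (-66) = 72.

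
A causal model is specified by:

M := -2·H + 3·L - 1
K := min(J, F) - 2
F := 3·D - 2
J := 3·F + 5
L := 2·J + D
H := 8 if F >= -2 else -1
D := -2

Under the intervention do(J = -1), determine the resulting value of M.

The intervention breaks the incoming arrows to J: J := 3·F + 5 no longer applies, and J = -1.
F = 3·D - 2  [with D=-2]  = -8
H = 8 if F >= -2 else -1  [with F=-8]  = -1
L = 2·J + D  [with J=-1, D=-2]  = -4
M = -2·H + 3·L - 1  [with H=-1, L=-4]  = -11

-11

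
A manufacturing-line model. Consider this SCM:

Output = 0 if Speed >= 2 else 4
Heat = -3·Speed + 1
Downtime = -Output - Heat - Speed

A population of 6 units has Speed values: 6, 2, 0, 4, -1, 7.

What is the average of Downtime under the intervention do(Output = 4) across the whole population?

1

The intervention sets Output=4 in all 6 units regardless of Speed. Recomputing Downtime per unit gives 7, -1, -5, 3, -7, 9; average 1.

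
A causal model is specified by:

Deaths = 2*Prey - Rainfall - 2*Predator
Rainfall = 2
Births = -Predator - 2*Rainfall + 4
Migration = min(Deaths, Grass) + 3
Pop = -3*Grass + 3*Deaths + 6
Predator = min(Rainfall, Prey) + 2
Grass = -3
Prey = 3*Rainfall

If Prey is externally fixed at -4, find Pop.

-3

The intervention breaks the incoming arrows to Prey: Prey = 3*Rainfall no longer applies, and Prey = -4.
Predator = min(Rainfall, Prey) + 2  [with Rainfall=2, Prey=-4]  = -2
Deaths = 2*Prey - Rainfall - 2*Predator  [with Prey=-4, Rainfall=2, Predator=-2]  = -6
Pop = -3*Grass + 3*Deaths + 6  [with Grass=-3, Deaths=-6]  = -3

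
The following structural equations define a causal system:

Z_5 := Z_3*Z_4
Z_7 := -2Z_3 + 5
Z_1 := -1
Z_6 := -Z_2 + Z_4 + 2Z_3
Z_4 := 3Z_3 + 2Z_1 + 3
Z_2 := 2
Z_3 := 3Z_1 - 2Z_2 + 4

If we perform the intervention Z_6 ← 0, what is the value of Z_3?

do(Z_6=0) replaces the equation Z_6 := -Z_2 + Z_4 + 2Z_3 with the constant Z_6 = 0.
Z_3 is not downstream of the intervention, so its value is determined by the original equations.
Z_3 = 3Z_1 - 2Z_2 + 4  [with Z_1=-1, Z_2=2]  = -3

-3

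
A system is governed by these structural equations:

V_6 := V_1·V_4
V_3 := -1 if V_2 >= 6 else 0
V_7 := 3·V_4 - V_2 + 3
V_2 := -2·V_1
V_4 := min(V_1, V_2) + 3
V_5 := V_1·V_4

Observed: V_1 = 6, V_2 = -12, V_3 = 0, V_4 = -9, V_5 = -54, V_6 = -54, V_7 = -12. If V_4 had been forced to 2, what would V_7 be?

21

The intervention breaks the incoming arrows to V_4: V_4 := min(V_1, V_2) + 3 no longer applies, and V_4 = 2.
V_2 = -2·V_1  [with V_1=6]  = -12
V_7 = 3·V_4 - V_2 + 3  [with V_4=2, V_2=-12]  = 21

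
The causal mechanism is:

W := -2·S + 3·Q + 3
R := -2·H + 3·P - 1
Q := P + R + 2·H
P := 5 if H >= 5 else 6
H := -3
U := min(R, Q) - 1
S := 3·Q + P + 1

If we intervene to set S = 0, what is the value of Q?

23

The intervention breaks the incoming arrows to S: S := 3·Q + P + 1 no longer applies, and S = 0.
Since Q is not a descendant of the intervened variable, it is unaffected.
P = 5 if H >= 5 else 6  [with H=-3]  = 6
R = -2·H + 3·P - 1  [with H=-3, P=6]  = 23
Q = P + R + 2·H  [with P=6, R=23, H=-3]  = 23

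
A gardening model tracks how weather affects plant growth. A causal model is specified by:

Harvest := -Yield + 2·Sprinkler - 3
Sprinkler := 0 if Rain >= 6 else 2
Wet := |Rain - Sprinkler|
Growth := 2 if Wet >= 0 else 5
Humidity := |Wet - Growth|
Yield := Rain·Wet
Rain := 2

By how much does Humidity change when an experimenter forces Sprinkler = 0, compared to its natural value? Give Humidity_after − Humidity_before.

do(Sprinkler=0) replaces the equation Sprinkler := 0 if Rain >= 6 else 2 with the constant Sprinkler = 0.
Wet = |Rain - Sprinkler|  [with Rain=2, Sprinkler=0]  = 2
Growth = 2 if Wet >= 0 else 5  [with Wet=2]  = 2
Humidity = |Wet - Growth|  [with Wet=2, Growth=2]  = 0
Without intervention: Sprinkler = 0 if Rain >= 6 else 2  [with Rain=2]  = 2; Wet = |Rain - Sprinkler|  [with Rain=2, Sprinkler=2]  = 0; Growth = 2 if Wet >= 0 else 5  [with Wet=0]  = 2; Humidity = |Wet - Growth|  [with Wet=0, Growth=2]  = 2.
Change = 0 − 2 = -2.

-2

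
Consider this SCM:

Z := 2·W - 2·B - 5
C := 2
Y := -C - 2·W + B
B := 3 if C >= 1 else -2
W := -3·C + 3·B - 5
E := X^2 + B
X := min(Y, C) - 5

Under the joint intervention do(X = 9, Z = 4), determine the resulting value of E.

84

Under do(X = 9, Z = 4), each intervened variable's structural equation is replaced by its fixed value.
B = 3 if C >= 1 else -2  [with C=2]  = 3
E = X^2 + B  [with X=9, B=3]  = 84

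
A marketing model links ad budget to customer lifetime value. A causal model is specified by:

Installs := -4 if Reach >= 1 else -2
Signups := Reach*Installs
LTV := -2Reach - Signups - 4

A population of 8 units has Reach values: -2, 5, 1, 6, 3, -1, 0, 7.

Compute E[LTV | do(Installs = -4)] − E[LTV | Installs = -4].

Under do(Installs=-4), Installs's equation is replaced by Installs=-4 for every unit. Per-unit LTV: -8, 6, -2, 8, 2, -6, -4, 10. Mean = 0.75.
Observing Installs=-4 restricts to units where Installs's equation naturally yields -4: Reach ∈ {5, 1, 6, 3, 7}. In that subpopulation LTV = 6, -2, 8, 2, 10, mean 4.8.
Difference = 0.75 − 4.8 = -4.05.

-4.05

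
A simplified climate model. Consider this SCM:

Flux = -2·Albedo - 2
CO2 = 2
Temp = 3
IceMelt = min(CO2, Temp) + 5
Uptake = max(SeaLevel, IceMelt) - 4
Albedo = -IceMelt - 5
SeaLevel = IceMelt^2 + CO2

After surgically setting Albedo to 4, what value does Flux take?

Under do(Albedo=4), the mechanism Albedo = -IceMelt - 5 is discarded; Albedo is fixed at 4.
Flux = -2·Albedo - 2  [with Albedo=4]  = -10

-10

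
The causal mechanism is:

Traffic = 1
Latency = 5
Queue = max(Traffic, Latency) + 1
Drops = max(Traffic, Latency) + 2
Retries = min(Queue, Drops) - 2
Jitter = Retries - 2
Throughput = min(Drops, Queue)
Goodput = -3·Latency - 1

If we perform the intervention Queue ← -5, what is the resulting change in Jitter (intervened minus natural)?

-11

The intervention breaks the incoming arrows to Queue: Queue = max(Traffic, Latency) + 1 no longer applies, and Queue = -5.
Drops = max(Traffic, Latency) + 2  [with Traffic=1, Latency=5]  = 7
Retries = min(Queue, Drops) - 2  [with Queue=-5, Drops=7]  = -7
Jitter = Retries - 2  [with Retries=-7]  = -9
Without intervention: Queue = max(Traffic, Latency) + 1  [with Traffic=1, Latency=5]  = 6; Drops = max(Traffic, Latency) + 2  [with Traffic=1, Latency=5]  = 7; Retries = min(Queue, Drops) - 2  [with Queue=6, Drops=7]  = 4; Jitter = Retries - 2  [with Retries=4]  = 2.
Change = -9 − 2 = -11.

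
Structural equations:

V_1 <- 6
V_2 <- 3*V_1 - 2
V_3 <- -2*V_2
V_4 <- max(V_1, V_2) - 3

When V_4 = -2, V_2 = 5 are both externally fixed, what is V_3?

-10

Setting V_4 = -2, V_2 = 5 by intervention discards those variables' equations.
V_3 = -2*V_2  [with V_2=5]  = -10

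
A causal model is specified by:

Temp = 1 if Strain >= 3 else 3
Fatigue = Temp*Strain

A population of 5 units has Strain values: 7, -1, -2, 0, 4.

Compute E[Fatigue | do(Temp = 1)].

1.6

The intervention sets Temp=1 in all 5 units regardless of Strain. Recomputing Fatigue per unit gives 7, -1, -2, 0, 4; average 1.6.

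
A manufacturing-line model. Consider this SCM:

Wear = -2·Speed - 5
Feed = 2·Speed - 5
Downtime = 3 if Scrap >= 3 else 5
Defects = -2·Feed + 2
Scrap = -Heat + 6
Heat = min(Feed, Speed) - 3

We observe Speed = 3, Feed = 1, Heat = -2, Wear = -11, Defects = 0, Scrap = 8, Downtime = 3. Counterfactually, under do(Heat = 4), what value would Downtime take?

The intervention breaks the incoming arrows to Heat: Heat = min(Feed, Speed) - 3 no longer applies, and Heat = 4.
Scrap = -Heat + 6  [with Heat=4]  = 2
Downtime = 3 if Scrap >= 3 else 5  [with Scrap=2]  = 5

5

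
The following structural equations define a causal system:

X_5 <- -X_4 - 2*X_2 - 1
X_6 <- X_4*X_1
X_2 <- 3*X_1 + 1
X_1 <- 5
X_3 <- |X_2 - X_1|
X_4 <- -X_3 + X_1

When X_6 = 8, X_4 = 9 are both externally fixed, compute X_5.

Setting X_6 = 8, X_4 = 9 by intervention discards those variables' equations.
X_2 = 3*X_1 + 1  [with X_1=5]  = 16
X_5 = -X_4 - 2*X_2 - 1  [with X_4=9, X_2=16]  = -42

-42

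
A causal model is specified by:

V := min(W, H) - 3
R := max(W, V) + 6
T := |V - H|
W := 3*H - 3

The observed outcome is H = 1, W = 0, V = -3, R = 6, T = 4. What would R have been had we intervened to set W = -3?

Under do(W=-3), the mechanism W := 3*H - 3 is discarded; W is fixed at -3.
V = min(W, H) - 3  [with W=-3, H=1]  = -6
R = max(W, V) + 6  [with W=-3, V=-6]  = 3

3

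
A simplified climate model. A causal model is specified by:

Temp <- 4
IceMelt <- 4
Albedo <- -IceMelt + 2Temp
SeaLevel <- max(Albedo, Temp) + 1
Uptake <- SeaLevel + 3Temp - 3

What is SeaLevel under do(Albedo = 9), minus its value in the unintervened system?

The intervention breaks the incoming arrows to Albedo: Albedo <- -IceMelt + 2Temp no longer applies, and Albedo = 9.
SeaLevel = max(Albedo, Temp) + 1  [with Albedo=9, Temp=4]  = 10
Without intervention: Albedo = -IceMelt + 2Temp  [with IceMelt=4, Temp=4]  = 4; SeaLevel = max(Albedo, Temp) + 1  [with Albedo=4, Temp=4]  = 5.
Change = 10 − 5 = 5.

5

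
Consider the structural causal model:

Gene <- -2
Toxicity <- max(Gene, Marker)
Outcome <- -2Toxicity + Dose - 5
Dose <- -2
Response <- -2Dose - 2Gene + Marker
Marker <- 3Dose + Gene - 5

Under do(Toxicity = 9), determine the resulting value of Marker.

-13

do(Toxicity=9) replaces the equation Toxicity <- max(Gene, Marker) with the constant Toxicity = 9.
Marker is not downstream of the intervention, so its value is determined by the original equations.
Marker = 3Dose + Gene - 5  [with Dose=-2, Gene=-2]  = -13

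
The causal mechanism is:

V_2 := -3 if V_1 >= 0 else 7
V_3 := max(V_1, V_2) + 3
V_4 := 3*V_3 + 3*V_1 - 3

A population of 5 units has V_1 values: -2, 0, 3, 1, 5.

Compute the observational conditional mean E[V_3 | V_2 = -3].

5.25

Conditioning on V_2=-3 selects the 4 unit(s) with V_1 ∈ {0, 3, 1, 5}. Their V_3 values: 3, 6, 4, 8. Mean = 5.25.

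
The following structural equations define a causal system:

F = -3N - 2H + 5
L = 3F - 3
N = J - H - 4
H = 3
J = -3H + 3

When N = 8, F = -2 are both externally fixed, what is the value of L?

-9

Setting N = 8, F = -2 by intervention discards those variables' equations.
L = 3F - 3  [with F=-2]  = -9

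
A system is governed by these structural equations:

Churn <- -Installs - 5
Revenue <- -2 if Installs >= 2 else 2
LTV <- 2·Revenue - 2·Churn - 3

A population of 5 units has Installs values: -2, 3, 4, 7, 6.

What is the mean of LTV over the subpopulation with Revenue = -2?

13

E[LTV|Revenue=-2] averages over only the 4 units with Revenue=-2 (Installs = 3, 4, 7, 6): LTV = 9, 11, 17, 15, mean 13.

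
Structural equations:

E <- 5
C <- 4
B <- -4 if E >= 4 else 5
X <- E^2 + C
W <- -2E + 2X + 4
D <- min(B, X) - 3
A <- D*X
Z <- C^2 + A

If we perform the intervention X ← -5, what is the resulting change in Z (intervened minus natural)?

do(X=-5) replaces the equation X <- E^2 + C with the constant X = -5.
B = -4 if E >= 4 else 5  [with E=5]  = -4
D = min(B, X) - 3  [with B=-4, X=-5]  = -8
A = D*X  [with D=-8, X=-5]  = 40
Z = C^2 + A  [with C=4, A=40]  = 56
Without intervention: B = -4 if E >= 4 else 5  [with E=5]  = -4; X = E^2 + C  [with E=5, C=4]  = 29; D = min(B, X) - 3  [with B=-4, X=29]  = -7; A = D*X  [with D=-7, X=29]  = -203; Z = C^2 + A  [with C=4, A=-203]  = -187.
Change = 56 − (-187) = 243.

243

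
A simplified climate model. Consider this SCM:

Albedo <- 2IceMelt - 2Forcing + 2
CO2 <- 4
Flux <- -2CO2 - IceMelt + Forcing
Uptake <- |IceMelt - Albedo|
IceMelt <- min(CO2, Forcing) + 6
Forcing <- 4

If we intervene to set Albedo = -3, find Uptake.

13

Under do(Albedo=-3), the mechanism Albedo <- 2IceMelt - 2Forcing + 2 is discarded; Albedo is fixed at -3.
IceMelt = min(CO2, Forcing) + 6  [with CO2=4, Forcing=4]  = 10
Uptake = |IceMelt - Albedo|  [with IceMelt=10, Albedo=-3]  = 13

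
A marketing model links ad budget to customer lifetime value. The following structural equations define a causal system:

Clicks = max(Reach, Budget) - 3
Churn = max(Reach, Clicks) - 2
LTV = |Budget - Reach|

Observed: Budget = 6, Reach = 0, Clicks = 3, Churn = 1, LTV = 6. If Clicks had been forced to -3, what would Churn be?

-2

The intervention breaks the incoming arrows to Clicks: Clicks = max(Reach, Budget) - 3 no longer applies, and Clicks = -3.
Churn = max(Reach, Clicks) - 2  [with Reach=0, Clicks=-3]  = -2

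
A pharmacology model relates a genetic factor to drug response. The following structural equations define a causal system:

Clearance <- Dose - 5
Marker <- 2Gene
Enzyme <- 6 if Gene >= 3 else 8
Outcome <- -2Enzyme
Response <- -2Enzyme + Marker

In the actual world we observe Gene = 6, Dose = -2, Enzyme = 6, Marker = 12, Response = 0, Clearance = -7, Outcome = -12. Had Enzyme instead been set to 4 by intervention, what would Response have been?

do(Enzyme=4) replaces the equation Enzyme <- 6 if Gene >= 3 else 8 with the constant Enzyme = 4.
Marker = 2Gene  [with Gene=6]  = 12
Response = -2Enzyme + Marker  [with Enzyme=4, Marker=12]  = 4

4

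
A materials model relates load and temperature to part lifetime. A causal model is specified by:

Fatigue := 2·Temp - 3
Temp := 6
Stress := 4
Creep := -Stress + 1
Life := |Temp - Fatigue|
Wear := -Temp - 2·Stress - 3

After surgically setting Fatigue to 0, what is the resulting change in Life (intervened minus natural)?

The intervention breaks the incoming arrows to Fatigue: Fatigue := 2·Temp - 3 no longer applies, and Fatigue = 0.
Life = |Temp - Fatigue|  [with Temp=6, Fatigue=0]  = 6
Without intervention: Fatigue = 2·Temp - 3  [with Temp=6]  = 9; Life = |Temp - Fatigue|  [with Temp=6, Fatigue=9]  = 3.
Change = 6 − 3 = 3.

3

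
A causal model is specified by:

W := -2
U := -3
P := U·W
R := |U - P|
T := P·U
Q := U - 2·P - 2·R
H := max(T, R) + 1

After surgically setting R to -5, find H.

The intervention breaks the incoming arrows to R: R := |U - P| no longer applies, and R = -5.
P = U·W  [with U=-3, W=-2]  = 6
T = P·U  [with P=6, U=-3]  = -18
H = max(T, R) + 1  [with T=-18, R=-5]  = -4

-4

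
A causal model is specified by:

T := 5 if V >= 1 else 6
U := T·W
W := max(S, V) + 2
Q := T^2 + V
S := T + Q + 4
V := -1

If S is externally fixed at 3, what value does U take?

30

Under do(S=3), the mechanism S := T + Q + 4 is discarded; S is fixed at 3.
T = 5 if V >= 1 else 6  [with V=-1]  = 6
W = max(S, V) + 2  [with S=3, V=-1]  = 5
U = T·W  [with T=6, W=5]  = 30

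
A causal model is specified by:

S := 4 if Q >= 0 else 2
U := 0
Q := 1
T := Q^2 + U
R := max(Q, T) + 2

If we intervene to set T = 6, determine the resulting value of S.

4

The intervention breaks the incoming arrows to T: T := Q^2 + U no longer applies, and T = 6.
S is not downstream of the intervention, so its value is determined by the original equations.
S = 4 if Q >= 0 else 2  [with Q=1]  = 4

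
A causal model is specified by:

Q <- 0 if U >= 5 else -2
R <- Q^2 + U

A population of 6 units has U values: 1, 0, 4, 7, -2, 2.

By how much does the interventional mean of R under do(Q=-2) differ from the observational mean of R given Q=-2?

do(Q=-2) breaks Q's dependence on U. With Q=-2 fixed, R across the units is 5, 4, 8, 11, 2, 6, mean 6.
Observing Q=-2 restricts to units where Q's equation naturally yields -2: U ∈ {1, 0, 4, -2, 2}. In that subpopulation R = 5, 4, 8, 2, 6, mean 5.
Difference = 6 − 5 = 1.

1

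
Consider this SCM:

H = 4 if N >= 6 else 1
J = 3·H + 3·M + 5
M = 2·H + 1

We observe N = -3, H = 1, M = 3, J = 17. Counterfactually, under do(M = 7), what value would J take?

The intervention breaks the incoming arrows to M: M = 2·H + 1 no longer applies, and M = 7.
H = 4 if N >= 6 else 1  [with N=-3]  = 1
J = 3·H + 3·M + 5  [with H=1, M=7]  = 29

29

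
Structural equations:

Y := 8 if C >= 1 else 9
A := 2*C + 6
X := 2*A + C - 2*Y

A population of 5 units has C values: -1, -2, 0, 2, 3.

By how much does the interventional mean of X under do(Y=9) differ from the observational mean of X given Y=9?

7

The intervention sets Y=9 in all 5 units regardless of C. Recomputing X per unit gives -11, -16, -6, 4, 9; average -4.
Observing Y=9 restricts to units where Y's equation naturally yields 9: C ∈ {-1, -2, 0}. In that subpopulation X = -11, -16, -6, mean -11.
Difference = -4 − (-11) = 7.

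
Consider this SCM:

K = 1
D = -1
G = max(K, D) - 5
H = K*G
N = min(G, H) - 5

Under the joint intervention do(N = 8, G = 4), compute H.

4

Under do(N = 8, G = 4), each intervened variable's structural equation is replaced by its fixed value.
H = K*G  [with K=1, G=4]  = 4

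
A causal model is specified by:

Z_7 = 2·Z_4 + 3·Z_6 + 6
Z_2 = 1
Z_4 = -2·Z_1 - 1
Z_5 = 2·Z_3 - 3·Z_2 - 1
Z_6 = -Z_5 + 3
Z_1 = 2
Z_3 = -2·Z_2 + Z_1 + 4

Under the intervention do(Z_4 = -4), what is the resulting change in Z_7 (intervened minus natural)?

The intervention breaks the incoming arrows to Z_4: Z_4 = -2·Z_1 - 1 no longer applies, and Z_4 = -4.
Z_3 = -2·Z_2 + Z_1 + 4  [with Z_2=1, Z_1=2]  = 4
Z_5 = 2·Z_3 - 3·Z_2 - 1  [with Z_3=4, Z_2=1]  = 4
Z_6 = -Z_5 + 3  [with Z_5=4]  = -1
Z_7 = 2·Z_4 + 3·Z_6 + 6  [with Z_4=-4, Z_6=-1]  = -5
Without intervention: Z_3 = -2·Z_2 + Z_1 + 4  [with Z_2=1, Z_1=2]  = 4; Z_4 = -2·Z_1 - 1  [with Z_1=2]  = -5; Z_5 = 2·Z_3 - 3·Z_2 - 1  [with Z_3=4, Z_2=1]  = 4; Z_6 = -Z_5 + 3  [with Z_5=4]  = -1; Z_7 = 2·Z_4 + 3·Z_6 + 6  [with Z_4=-5, Z_6=-1]  = -7.
Change = -5 − (-7) = 2.

2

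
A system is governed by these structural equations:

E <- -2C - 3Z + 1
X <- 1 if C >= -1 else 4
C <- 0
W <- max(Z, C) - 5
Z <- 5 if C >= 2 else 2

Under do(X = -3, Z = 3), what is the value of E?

Setting X = -3, Z = 3 by intervention discards those variables' equations.
E = -2C - 3Z + 1  [with C=0, Z=3]  = -8

-8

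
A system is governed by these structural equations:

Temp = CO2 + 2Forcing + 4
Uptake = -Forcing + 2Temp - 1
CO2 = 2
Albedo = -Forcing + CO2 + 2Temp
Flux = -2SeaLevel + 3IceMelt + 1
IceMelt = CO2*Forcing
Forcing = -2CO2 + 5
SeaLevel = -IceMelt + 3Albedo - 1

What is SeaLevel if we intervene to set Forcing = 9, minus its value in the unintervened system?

56

Under do(Forcing=9), the mechanism Forcing = -2CO2 + 5 is discarded; Forcing is fixed at 9.
Temp = CO2 + 2Forcing + 4  [with CO2=2, Forcing=9]  = 24
IceMelt = CO2*Forcing  [with CO2=2, Forcing=9]  = 18
Albedo = -Forcing + CO2 + 2Temp  [with Forcing=9, CO2=2, Temp=24]  = 41
SeaLevel = -IceMelt + 3Albedo - 1  [with IceMelt=18, Albedo=41]  = 104
Without intervention: Forcing = -2CO2 + 5  [with CO2=2]  = 1; Temp = CO2 + 2Forcing + 4  [with CO2=2, Forcing=1]  = 8; IceMelt = CO2*Forcing  [with CO2=2, Forcing=1]  = 2; Albedo = -Forcing + CO2 + 2Temp  [with Forcing=1, CO2=2, Temp=8]  = 17; SeaLevel = -IceMelt + 3Albedo - 1  [with IceMelt=2, Albedo=17]  = 48.
Change = 104 − 48 = 56.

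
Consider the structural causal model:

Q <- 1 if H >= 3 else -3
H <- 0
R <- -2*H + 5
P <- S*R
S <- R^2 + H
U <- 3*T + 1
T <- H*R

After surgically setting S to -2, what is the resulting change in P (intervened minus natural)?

-135

The intervention breaks the incoming arrows to S: S <- R^2 + H no longer applies, and S = -2.
R = -2*H + 5  [with H=0]  = 5
P = S*R  [with S=-2, R=5]  = -10
Without intervention: R = -2*H + 5  [with H=0]  = 5; S = R^2 + H  [with R=5, H=0]  = 25; P = S*R  [with S=25, R=5]  = 125.
Change = -10 − 125 = -135.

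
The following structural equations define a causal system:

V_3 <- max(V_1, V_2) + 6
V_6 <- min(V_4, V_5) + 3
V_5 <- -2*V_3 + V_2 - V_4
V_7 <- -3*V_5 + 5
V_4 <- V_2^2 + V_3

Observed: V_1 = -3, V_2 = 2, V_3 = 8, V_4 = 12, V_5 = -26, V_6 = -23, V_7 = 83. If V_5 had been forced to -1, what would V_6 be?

The intervention breaks the incoming arrows to V_5: V_5 <- -2*V_3 + V_2 - V_4 no longer applies, and V_5 = -1.
V_3 = max(V_1, V_2) + 6  [with V_1=-3, V_2=2]  = 8
V_4 = V_2^2 + V_3  [with V_2=2, V_3=8]  = 12
V_6 = min(V_4, V_5) + 3  [with V_4=12, V_5=-1]  = 2

2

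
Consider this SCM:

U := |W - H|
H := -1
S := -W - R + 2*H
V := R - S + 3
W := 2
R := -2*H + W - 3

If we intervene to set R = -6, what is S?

2

The intervention breaks the incoming arrows to R: R := -2*H + W - 3 no longer applies, and R = -6.
S = -W - R + 2*H  [with W=2, R=-6, H=-1]  = 2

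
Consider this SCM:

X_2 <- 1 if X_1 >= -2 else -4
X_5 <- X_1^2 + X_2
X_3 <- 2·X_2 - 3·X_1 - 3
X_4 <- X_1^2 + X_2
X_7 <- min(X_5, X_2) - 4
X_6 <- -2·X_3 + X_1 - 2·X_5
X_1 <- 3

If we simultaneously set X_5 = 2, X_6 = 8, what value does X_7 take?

-3

Under do(X_5 = 2, X_6 = 8), each intervened variable's structural equation is replaced by its fixed value.
X_2 = 1 if X_1 >= -2 else -4  [with X_1=3]  = 1
X_7 = min(X_5, X_2) - 4  [with X_5=2, X_2=1]  = -3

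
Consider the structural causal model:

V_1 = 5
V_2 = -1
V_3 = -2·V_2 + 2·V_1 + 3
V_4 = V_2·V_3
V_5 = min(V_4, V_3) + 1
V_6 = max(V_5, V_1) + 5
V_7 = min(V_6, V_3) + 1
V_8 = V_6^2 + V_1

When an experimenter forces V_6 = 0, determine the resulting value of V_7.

1

Intervening sets V_6 = 0 and removes its equation (V_6 = max(V_5, V_1) + 5).
V_3 = -2·V_2 + 2·V_1 + 3  [with V_2=-1, V_1=5]  = 15
V_7 = min(V_6, V_3) + 1  [with V_6=0, V_3=15]  = 1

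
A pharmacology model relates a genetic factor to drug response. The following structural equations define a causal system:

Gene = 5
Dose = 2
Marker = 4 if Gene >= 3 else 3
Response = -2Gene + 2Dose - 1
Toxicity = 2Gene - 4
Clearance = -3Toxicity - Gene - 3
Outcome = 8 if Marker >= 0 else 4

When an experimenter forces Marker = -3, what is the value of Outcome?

4

The intervention breaks the incoming arrows to Marker: Marker = 4 if Gene >= 3 else 3 no longer applies, and Marker = -3.
Outcome = 8 if Marker >= 0 else 4  [with Marker=-3]  = 4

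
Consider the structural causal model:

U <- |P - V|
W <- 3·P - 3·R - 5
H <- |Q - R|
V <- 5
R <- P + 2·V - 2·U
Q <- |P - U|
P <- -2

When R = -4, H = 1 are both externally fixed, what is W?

Setting R = -4, H = 1 by intervention discards those variables' equations.
W = 3·P - 3·R - 5  [with P=-2, R=-4]  = 1

1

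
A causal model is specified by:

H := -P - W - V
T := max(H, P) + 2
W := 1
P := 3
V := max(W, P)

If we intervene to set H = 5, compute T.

7

Intervening sets H = 5 and removes its equation (H := -P - W - V).
T = max(H, P) + 2  [with H=5, P=3]  = 7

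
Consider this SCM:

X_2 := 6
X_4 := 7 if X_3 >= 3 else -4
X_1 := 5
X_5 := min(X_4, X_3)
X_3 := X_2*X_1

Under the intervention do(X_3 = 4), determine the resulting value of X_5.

do(X_3=4) replaces the equation X_3 := X_2*X_1 with the constant X_3 = 4.
X_4 = 7 if X_3 >= 3 else -4  [with X_3=4]  = 7
X_5 = min(X_4, X_3)  [with X_4=7, X_3=4]  = 4

4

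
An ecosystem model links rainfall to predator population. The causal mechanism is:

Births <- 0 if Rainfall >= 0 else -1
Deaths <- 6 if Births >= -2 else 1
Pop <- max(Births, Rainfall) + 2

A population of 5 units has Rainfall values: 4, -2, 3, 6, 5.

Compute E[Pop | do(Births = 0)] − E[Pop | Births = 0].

Under do(Births=0), Births's equation is replaced by Births=0 for every unit. Per-unit Pop: 6, 2, 5, 8, 7. Mean = 5.6.
Conditioning on Births=0 selects the 4 unit(s) with Rainfall ∈ {4, 3, 6, 5}. Their Pop values: 6, 5, 8, 7. Mean = 6.5.
Difference = 5.6 − 6.5 = -0.9.

-0.9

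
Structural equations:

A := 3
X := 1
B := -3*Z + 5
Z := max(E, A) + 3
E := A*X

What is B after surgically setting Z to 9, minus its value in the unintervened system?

-9

Intervening sets Z = 9 and removes its equation (Z := max(E, A) + 3).
B = -3*Z + 5  [with Z=9]  = -22
Without intervention: E = A*X  [with A=3, X=1]  = 3; Z = max(E, A) + 3  [with E=3, A=3]  = 6; B = -3*Z + 5  [with Z=6]  = -13.
Change = -22 − (-13) = -9.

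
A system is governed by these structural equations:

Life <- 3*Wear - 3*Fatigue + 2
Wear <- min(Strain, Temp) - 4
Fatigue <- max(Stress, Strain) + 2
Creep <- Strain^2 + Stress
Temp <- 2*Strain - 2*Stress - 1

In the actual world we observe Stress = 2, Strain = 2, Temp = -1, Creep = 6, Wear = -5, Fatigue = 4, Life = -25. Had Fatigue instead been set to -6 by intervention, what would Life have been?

Intervening sets Fatigue = -6 and removes its equation (Fatigue <- max(Stress, Strain) + 2).
Temp = 2*Strain - 2*Stress - 1  [with Strain=2, Stress=2]  = -1
Wear = min(Strain, Temp) - 4  [with Strain=2, Temp=-1]  = -5
Life = 3*Wear - 3*Fatigue + 2  [with Wear=-5, Fatigue=-6]  = 5

5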